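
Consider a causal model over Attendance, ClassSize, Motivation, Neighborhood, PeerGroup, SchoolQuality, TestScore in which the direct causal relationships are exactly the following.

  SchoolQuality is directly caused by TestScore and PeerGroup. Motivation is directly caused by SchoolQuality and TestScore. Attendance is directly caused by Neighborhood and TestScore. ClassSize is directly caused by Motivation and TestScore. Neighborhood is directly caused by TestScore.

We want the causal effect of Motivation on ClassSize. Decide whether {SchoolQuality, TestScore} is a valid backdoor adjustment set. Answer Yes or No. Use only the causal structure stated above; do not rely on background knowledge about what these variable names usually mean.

Yes

Backdoor paths from Motivation to ClassSize (paths whose first edge points into Motivation):
  P1: Motivation <- TestScore -> ClassSize
  P2: Motivation <- SchoolQuality <- TestScore -> ClassSize
Condition 1 (no descendant of Motivation in the set): holds — descendants of Motivation are {ClassSize}; none are in {SchoolQuality, TestScore}.
Condition 2 (every backdoor path blocked by {SchoolQuality, TestScore}):
  P1: blocked at fork node TestScore ∈ conditioning set.
  P2: blocked at chain node SchoolQuality ∈ conditioning set.
{SchoolQuality, TestScore} satisfies the backdoor criterion.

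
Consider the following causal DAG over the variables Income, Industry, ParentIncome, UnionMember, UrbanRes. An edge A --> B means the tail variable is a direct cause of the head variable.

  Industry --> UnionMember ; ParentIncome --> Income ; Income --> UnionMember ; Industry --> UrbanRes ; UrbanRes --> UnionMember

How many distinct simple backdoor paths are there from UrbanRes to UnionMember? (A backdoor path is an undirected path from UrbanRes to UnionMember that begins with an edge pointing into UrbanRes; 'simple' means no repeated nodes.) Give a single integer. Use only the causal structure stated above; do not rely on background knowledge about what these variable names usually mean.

1

A backdoor path from UrbanRes to UnionMember is any simple undirected path whose first edge points into UrbanRes (i.e. leaves UrbanRes via a parent).
Parents of UrbanRes: {Industry}.
Enumerating:
  P1: UrbanRes <- Industry -> UnionMember
That exhausts the simple backdoor paths. Count: 1.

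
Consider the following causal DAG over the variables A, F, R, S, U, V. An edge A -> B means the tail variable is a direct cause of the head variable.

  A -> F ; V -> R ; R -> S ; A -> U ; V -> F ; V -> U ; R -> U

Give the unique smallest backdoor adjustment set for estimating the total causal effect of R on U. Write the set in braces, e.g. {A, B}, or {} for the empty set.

{V}

Variables eligible for adjustment (non-descendants of R, excluding R and U): {A, F, V}.
Backdoor paths from R to U:
  P1: R <- V -> U
  P2: R <- V -> F <- A -> U
The empty set is not sufficient: P1 (R <- V -> U) has no collider blocking it and no conditioned non-collider, so it is open.
Try {V}:
  P1: blocked at fork node V ∈ conditioning set.
  P2: blocked at fork node V ∈ conditioning set.
{V} contains no descendant of R and blocks every backdoor path.
No other singleton works — e.g. {A} leaves P1 open — so {V} is the unique smallest valid adjustment set.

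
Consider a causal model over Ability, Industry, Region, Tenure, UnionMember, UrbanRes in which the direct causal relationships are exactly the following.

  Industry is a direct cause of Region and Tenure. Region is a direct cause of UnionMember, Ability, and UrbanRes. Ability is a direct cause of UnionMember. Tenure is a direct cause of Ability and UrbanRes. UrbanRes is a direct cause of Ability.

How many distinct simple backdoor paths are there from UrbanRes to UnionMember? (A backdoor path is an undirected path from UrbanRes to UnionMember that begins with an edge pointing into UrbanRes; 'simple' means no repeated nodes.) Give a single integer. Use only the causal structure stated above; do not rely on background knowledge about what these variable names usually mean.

A backdoor path from UrbanRes to UnionMember is any simple undirected path whose first edge points into UrbanRes (i.e. leaves UrbanRes via a parent).
Parents of UrbanRes: {Region, Tenure}.
Enumerating:
  P1: UrbanRes <- Tenure <- Industry -> Region -> Ability -> UnionMember
  P2: UrbanRes <- Tenure <- Industry -> Region -> UnionMember
  P3: UrbanRes <- Tenure -> Ability <- Region -> UnionMember
  P4: UrbanRes <- Tenure -> Ability -> UnionMember
  P5: UrbanRes <- Region <- Industry -> Tenure -> Ability -> UnionMember
  P6: UrbanRes <- Region -> Ability -> UnionMember
  P7: UrbanRes <- Region -> UnionMember
That exhausts the simple backdoor paths. Count: 7.

7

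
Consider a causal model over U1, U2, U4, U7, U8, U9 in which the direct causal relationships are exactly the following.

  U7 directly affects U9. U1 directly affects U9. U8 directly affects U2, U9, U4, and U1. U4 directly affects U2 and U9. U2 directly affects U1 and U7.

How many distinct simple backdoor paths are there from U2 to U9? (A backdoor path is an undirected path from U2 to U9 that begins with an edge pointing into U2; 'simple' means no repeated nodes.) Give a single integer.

6

A backdoor path from U2 to U9 is any simple undirected path whose first edge points into U2 (i.e. leaves U2 via a parent).
Parents of U2: {U4, U8}.
Enumerating:
  P1: U2 <- U8 -> U4 -> U9
  P2: U2 <- U8 -> U1 -> U9
  P3: U2 <- U8 -> U9
  P4: U2 <- U4 <- U8 -> U1 -> U9
  P5: U2 <- U4 <- U8 -> U9
  P6: U2 <- U4 -> U9
That exhausts the simple backdoor paths. Count: 6.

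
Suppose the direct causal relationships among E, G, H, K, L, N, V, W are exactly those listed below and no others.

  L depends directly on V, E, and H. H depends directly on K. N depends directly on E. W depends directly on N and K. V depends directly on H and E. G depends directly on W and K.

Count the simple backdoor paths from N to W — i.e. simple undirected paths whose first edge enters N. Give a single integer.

8

A backdoor path from N to W is any simple undirected path whose first edge points into N (i.e. leaves N via a parent).
Parents of N: {E}.
Enumerating:
  P1: N <- E -> V <- H <- K -> W
  P2: N <- E -> V <- H <- K -> G <- W
  P3: N <- E -> V -> L <- H <- K -> W
  P4: N <- E -> V -> L <- H <- K -> G <- W
  P5: N <- E -> L <- H <- K -> W
  P6: N <- E -> L <- H <- K -> G <- W
  P7: N <- E -> L <- V <- H <- K -> W
  P8: N <- E -> L <- V <- H <- K -> G <- W
That exhausts the simple backdoor paths. Count: 8.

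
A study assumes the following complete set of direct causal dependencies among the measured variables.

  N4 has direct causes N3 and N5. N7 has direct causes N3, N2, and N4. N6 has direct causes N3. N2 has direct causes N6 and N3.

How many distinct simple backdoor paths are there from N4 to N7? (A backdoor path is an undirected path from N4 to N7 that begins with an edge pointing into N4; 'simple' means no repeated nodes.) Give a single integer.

A backdoor path from N4 to N7 is any simple undirected path whose first edge points into N4 (i.e. leaves N4 via a parent).
Parents of N4: {N3, N5}.
Enumerating:
  P1: N4 <- N3 -> N6 -> N2 -> N7
  P2: N4 <- N3 -> N2 -> N7
  P3: N4 <- N3 -> N7
That exhausts the simple backdoor paths. Count: 3.

3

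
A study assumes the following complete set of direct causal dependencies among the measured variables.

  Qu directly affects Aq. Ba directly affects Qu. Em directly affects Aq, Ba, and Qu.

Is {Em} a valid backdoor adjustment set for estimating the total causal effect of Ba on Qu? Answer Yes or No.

Backdoor paths from Ba to Qu (paths whose first edge points into Ba):
  P1: Ba <- Em -> Qu
  P2: Ba <- Em -> Aq <- Qu
Condition 1 (no descendant of Ba in the set): holds — descendants of Ba are {Aq, Qu}; none are in {Em}.
Condition 2 (every backdoor path blocked by {Em}):
  P1: blocked at fork node Em ∈ conditioning set.
  P2: blocked at fork node Em ∈ conditioning set.
{Em} satisfies the backdoor criterion.

Yes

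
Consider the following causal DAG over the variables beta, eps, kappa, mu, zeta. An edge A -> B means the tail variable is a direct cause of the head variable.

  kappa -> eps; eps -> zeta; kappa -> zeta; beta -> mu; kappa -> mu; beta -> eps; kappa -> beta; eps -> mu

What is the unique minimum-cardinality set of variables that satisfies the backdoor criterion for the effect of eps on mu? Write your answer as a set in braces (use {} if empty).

{beta, kappa}

Variables eligible for adjustment (non-descendants of eps, excluding eps and mu): {beta, kappa}.
Backdoor paths from eps to mu:
  P1: eps <- kappa -> beta -> mu
  P2: eps <- kappa -> mu
  P3: eps <- beta <- kappa -> mu
  P4: eps <- beta -> mu
The empty set is not sufficient: P1 (eps <- kappa -> beta -> mu) has no collider blocking it and no conditioned non-collider, so it is open.
Try {beta, kappa}:
  P1: blocked at fork node kappa ∈ conditioning set.
  P2: blocked at fork node kappa ∈ conditioning set.
  P3: blocked at chain node beta ∈ conditioning set.
  P4: blocked at fork node beta ∈ conditioning set.
{beta, kappa} contains no descendant of eps and blocks every backdoor path.
Every element of {beta, kappa} is needed (dropping beta leaves P4 open; dropping kappa leaves P2 open), so no proper subset is valid.
Among all size-2 subsets of the eligible variables, only {beta, kappa} blocks every backdoor path, so it is the unique smallest valid adjustment set.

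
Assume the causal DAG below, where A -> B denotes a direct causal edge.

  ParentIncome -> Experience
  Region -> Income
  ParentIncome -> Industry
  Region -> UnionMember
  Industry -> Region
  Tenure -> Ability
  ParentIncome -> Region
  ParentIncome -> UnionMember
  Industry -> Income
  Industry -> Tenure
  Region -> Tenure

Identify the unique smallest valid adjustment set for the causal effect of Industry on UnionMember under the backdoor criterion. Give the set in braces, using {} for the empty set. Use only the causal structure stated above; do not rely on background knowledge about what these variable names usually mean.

Variables eligible for adjustment (non-descendants of Industry, excluding Industry and UnionMember): {Experience, ParentIncome}.
Backdoor paths from Industry to UnionMember:
  P1: Industry <- ParentIncome -> Region -> UnionMember
  P2: Industry <- ParentIncome -> UnionMember
The empty set is not sufficient: P1 (Industry <- ParentIncome -> Region -> UnionMember) has no collider blocking it and no conditioned non-collider, so it is open.
Try {ParentIncome}:
  P1: blocked at fork node ParentIncome ∈ conditioning set.
  P2: blocked at fork node ParentIncome ∈ conditioning set.
{ParentIncome} contains no descendant of Industry and blocks every backdoor path.
No other singleton works — e.g. {Experience} leaves P1 open — so {ParentIncome} is the unique smallest valid adjustment set.

{ParentIncome}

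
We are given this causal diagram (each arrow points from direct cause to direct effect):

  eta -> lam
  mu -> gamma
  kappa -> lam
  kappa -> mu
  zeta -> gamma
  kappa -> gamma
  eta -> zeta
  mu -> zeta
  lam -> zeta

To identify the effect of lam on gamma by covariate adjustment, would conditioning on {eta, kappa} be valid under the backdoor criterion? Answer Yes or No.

Backdoor paths from lam to gamma (paths whose first edge points into lam):
  P1: lam <- kappa -> mu -> zeta -> gamma
  P2: lam <- kappa -> mu -> gamma
  P3: lam <- kappa -> gamma
  P4: lam <- eta -> zeta <- mu <- kappa -> gamma
  P5: lam <- eta -> zeta <- mu -> gamma
  P6: lam <- eta -> zeta -> gamma
Condition 1 (no descendant of lam in the set): holds — descendants of lam are {gamma, zeta}; none are in {eta, kappa}.
Condition 2 (every backdoor path blocked by {eta, kappa}):
  P1: blocked at fork node kappa ∈ conditioning set.
  P2: blocked at fork node kappa ∈ conditioning set.
  P3: blocked at fork node kappa ∈ conditioning set.
  P4: blocked at fork node eta ∈ conditioning set.
  P5: blocked at fork node eta ∈ conditioning set.
  P6: blocked at fork node eta ∈ conditioning set.
{eta, kappa} satisfies the backdoor criterion.

Yes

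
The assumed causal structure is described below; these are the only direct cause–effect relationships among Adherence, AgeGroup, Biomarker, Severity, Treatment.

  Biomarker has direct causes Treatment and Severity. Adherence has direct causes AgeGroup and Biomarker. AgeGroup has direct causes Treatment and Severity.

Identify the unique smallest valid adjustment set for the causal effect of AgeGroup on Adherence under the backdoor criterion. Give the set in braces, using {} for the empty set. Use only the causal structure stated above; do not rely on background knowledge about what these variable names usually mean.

{Biomarker}

Variables eligible for adjustment (non-descendants of AgeGroup, excluding AgeGroup and Adherence): {Biomarker, Severity, Treatment}.
Backdoor paths from AgeGroup to Adherence:
  P1: AgeGroup <- Treatment -> Biomarker -> Adherence
  P2: AgeGroup <- Severity -> Biomarker -> Adherence
The empty set is not sufficient: P1 (AgeGroup <- Treatment -> Biomarker -> Adherence) has no collider blocking it and no conditioned non-collider, so it is open.
Try {Biomarker}:
  P1: blocked at chain node Biomarker ∈ conditioning set.
  P2: blocked at chain node Biomarker ∈ conditioning set.
{Biomarker} contains no descendant of AgeGroup and blocks every backdoor path.
No other singleton works — e.g. {Treatment} leaves P2 open — so {Biomarker} is the unique smallest valid adjustment set.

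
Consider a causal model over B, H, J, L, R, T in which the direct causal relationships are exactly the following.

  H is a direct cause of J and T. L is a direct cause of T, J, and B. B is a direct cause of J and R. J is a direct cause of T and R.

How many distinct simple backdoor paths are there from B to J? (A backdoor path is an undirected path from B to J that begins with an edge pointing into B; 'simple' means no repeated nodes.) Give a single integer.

3

A backdoor path from B to J is any simple undirected path whose first edge points into B (i.e. leaves B via a parent).
Parents of B: {L}.
Enumerating:
  P1: B <- L -> J
  P2: B <- L -> T <- H -> J
  P3: B <- L -> T <- J
That exhausts the simple backdoor paths. Count: 3.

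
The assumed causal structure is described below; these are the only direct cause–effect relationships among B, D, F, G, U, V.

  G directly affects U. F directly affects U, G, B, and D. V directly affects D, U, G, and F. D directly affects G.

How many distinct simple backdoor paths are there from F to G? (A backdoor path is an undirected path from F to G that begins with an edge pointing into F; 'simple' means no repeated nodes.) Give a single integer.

3

A backdoor path from F to G is any simple undirected path whose first edge points into F (i.e. leaves F via a parent).
Parents of F: {V}.
Enumerating:
  P1: F <- V -> D -> G
  P2: F <- V -> G
  P3: F <- V -> U <- G
That exhausts the simple backdoor paths. Count: 3.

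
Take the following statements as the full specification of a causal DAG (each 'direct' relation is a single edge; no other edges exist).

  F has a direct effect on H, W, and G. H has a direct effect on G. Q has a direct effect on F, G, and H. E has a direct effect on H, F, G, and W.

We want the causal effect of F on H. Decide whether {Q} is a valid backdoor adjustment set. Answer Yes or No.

Backdoor paths from F to H (paths whose first edge points into F):
  P1: F <- Q -> H
  P2: F <- Q -> G <- E -> H
  P3: F <- Q -> G <- H
  P4: F <- E -> H
  P5: F <- E -> G <- Q -> H
  P6: F <- E -> G <- H
Condition 1 (no descendant of F in the set): holds — descendants of F are {G, H, W}; none are in {Q}.
Condition 2 (every backdoor path blocked by {Q}):
  P1: blocked at fork node Q ∈ conditioning set.
  P2: blocked at fork node Q ∈ conditioning set.
  P3: blocked at fork node Q ∈ conditioning set.
  P4: open — no interior node is in the conditioning set.
  P5: blocked at collider G (neither it nor any descendant is in the conditioning set).
  P6: blocked at collider G (neither it nor any descendant is in the conditioning set).
{Q} does not satisfy the backdoor criterion.

No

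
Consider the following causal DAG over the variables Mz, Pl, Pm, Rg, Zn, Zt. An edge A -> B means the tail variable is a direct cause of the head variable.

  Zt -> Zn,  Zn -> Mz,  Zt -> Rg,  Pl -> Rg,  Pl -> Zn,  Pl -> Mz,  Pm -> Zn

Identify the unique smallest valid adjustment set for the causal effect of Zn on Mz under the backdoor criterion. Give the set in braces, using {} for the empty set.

{Pl}

Variables eligible for adjustment (non-descendants of Zn, excluding Zn and Mz): {Pl, Pm, Rg, Zt}.
Backdoor paths from Zn to Mz:
  P1: Zn <- Zt -> Rg <- Pl -> Mz
  P2: Zn <- Pl -> Mz
The empty set is not sufficient: P2 (Zn <- Pl -> Mz) has no collider blocking it and no conditioned non-collider, so it is open.
Try {Pl}:
  P1: blocked at collider Rg (neither it nor any descendant is in the conditioning set).
  P2: blocked at fork node Pl ∈ conditioning set.
{Pl} contains no descendant of Zn and blocks every backdoor path.
No other singleton works — e.g. {Pm} leaves P2 open — so {Pl} is the unique smallest valid adjustment set.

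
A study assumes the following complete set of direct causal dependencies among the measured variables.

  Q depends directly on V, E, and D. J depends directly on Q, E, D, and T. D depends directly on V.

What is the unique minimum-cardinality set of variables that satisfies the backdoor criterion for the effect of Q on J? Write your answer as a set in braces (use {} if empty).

{D, E}

Variables eligible for adjustment (non-descendants of Q, excluding Q and J): {D, E, T, V}.
Backdoor paths from Q to J:
  P1: Q <- V -> D -> J
  P2: Q <- E -> J
  P3: Q <- D -> J
The empty set is not sufficient: P1 (Q <- V -> D -> J) has no collider blocking it and no conditioned non-collider, so it is open.
Try {D, E}:
  P1: blocked at chain node D ∈ conditioning set.
  P2: blocked at fork node E ∈ conditioning set.
  P3: blocked at fork node D ∈ conditioning set.
{D, E} contains no descendant of Q and blocks every backdoor path.
Every element of {D, E} is needed (dropping D leaves P1 open; dropping E leaves P2 open), so no proper subset is valid.
Among all size-2 subsets of the eligible variables, only {D, E} blocks every backdoor path, so it is the unique smallest valid adjustment set.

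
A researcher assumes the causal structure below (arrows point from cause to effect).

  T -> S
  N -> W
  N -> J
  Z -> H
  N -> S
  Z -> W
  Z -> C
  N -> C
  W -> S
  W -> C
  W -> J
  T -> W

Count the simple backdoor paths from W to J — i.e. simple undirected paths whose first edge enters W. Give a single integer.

A backdoor path from W to J is any simple undirected path whose first edge points into W (i.e. leaves W via a parent).
Parents of W: {N, T, Z}.
Enumerating:
  P1: W <- Z -> C <- N -> J
  P2: W <- T -> S <- N -> J
  P3: W <- N -> J
That exhausts the simple backdoor paths. Count: 3.

3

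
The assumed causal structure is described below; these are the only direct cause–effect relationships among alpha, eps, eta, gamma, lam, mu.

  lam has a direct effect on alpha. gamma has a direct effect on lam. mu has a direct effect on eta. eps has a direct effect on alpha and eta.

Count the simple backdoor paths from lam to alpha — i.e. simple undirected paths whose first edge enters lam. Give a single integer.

0

A backdoor path from lam to alpha is any simple undirected path whose first edge points into lam (i.e. leaves lam via a parent).
Parents of lam: {gamma}.
No simple path from any parent of lam reaches alpha without revisiting lam, so there are no backdoor paths.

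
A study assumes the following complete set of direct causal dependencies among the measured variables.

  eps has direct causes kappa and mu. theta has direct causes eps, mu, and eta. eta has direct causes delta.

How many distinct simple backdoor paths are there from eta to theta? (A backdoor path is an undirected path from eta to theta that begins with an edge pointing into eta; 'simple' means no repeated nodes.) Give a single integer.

A backdoor path from eta to theta is any simple undirected path whose first edge points into eta (i.e. leaves eta via a parent).
Parents of eta: {delta}.
No simple path from any parent of eta reaches theta without revisiting eta, so there are no backdoor paths.

0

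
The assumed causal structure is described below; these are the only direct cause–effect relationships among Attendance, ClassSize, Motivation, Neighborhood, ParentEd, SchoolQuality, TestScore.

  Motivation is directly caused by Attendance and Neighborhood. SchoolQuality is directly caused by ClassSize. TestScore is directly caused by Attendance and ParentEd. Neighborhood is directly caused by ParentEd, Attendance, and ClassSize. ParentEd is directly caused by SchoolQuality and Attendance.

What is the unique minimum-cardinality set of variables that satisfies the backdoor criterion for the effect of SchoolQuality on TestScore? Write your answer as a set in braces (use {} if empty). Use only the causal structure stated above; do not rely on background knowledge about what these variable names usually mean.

Variables eligible for adjustment (non-descendants of SchoolQuality, excluding SchoolQuality and TestScore): {Attendance, ClassSize}.
Backdoor paths from SchoolQuality to TestScore:
  P1: SchoolQuality <- ClassSize -> Neighborhood <- Attendance -> ParentEd -> TestScore
  P2: SchoolQuality <- ClassSize -> Neighborhood <- Attendance -> TestScore
  P3: SchoolQuality <- ClassSize -> Neighborhood <- ParentEd <- Attendance -> TestScore
  P4: SchoolQuality <- ClassSize -> Neighborhood <- ParentEd -> TestScore
  P5: SchoolQuality <- ClassSize -> Neighborhood -> Motivation <- Attendance -> ParentEd -> TestScore
  P6: SchoolQuality <- ClassSize -> Neighborhood -> Motivation <- Attendance -> TestScore
Each backdoor path contains an unconditioned collider, so every path is already blocked with the empty conditioning set:
  P1: blocked at collider Neighborhood (neither it nor any descendant is in the conditioning set).
  P2: blocked at collider Neighborhood (neither it nor any descendant is in the conditioning set).
  P3: blocked at collider Neighborhood (neither it nor any descendant is in the conditioning set).
  P4: blocked at collider Neighborhood (neither it nor any descendant is in the conditioning set).
  P5: blocked at collider Motivation (neither it nor any descendant is in the conditioning set).
  P6: blocked at collider Motivation (neither it nor any descendant is in the conditioning set).
The empty set is therefore the unique smallest valid set.

{}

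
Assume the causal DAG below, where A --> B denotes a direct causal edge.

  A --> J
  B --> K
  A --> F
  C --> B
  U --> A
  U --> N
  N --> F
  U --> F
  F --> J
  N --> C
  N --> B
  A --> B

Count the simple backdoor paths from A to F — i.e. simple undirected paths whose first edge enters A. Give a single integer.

A backdoor path from A to F is any simple undirected path whose first edge points into A (i.e. leaves A via a parent).
Parents of A: {U}.
Enumerating:
  P1: A <- U -> N -> F
  P2: A <- U -> F
That exhausts the simple backdoor paths. Count: 2.

2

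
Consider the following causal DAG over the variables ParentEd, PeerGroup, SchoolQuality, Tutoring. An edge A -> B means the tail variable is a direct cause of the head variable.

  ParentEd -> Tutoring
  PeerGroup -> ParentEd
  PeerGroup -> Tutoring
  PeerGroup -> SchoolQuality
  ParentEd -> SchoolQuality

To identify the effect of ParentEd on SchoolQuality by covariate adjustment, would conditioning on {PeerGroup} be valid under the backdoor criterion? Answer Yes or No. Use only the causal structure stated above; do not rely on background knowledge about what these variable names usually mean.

Backdoor paths from ParentEd to SchoolQuality (paths whose first edge points into ParentEd):
  P1: ParentEd <- PeerGroup -> SchoolQuality
Condition 1 (no descendant of ParentEd in the set): holds — descendants of ParentEd are {SchoolQuality, Tutoring}; none are in {PeerGroup}.
Condition 2 (every backdoor path blocked by {PeerGroup}):
  P1: blocked at fork node PeerGroup ∈ conditioning set.
{PeerGroup} satisfies the backdoor criterion.

Yes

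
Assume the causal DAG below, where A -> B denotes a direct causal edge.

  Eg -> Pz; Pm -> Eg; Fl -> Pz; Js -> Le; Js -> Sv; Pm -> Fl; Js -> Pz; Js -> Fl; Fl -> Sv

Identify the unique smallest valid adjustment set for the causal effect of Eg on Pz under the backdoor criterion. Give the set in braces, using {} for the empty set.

{Pm}

Variables eligible for adjustment (non-descendants of Eg, excluding Eg and Pz): {Fl, Js, Le, Pm, Sv}.
Backdoor paths from Eg to Pz:
  P1: Eg <- Pm -> Fl <- Js -> Pz
  P2: Eg <- Pm -> Fl -> Sv <- Js -> Pz
  P3: Eg <- Pm -> Fl -> Pz
The empty set is not sufficient: P3 (Eg <- Pm -> Fl -> Pz) has no collider blocking it and no conditioned non-collider, so it is open.
Try {Pm}:
  P1: blocked at fork node Pm ∈ conditioning set.
  P2: blocked at fork node Pm ∈ conditioning set.
  P3: blocked at fork node Pm ∈ conditioning set.
{Pm} contains no descendant of Eg and blocks every backdoor path.
No other singleton works — e.g. {Js} leaves P3 open — so {Pm} is the unique smallest valid adjustment set.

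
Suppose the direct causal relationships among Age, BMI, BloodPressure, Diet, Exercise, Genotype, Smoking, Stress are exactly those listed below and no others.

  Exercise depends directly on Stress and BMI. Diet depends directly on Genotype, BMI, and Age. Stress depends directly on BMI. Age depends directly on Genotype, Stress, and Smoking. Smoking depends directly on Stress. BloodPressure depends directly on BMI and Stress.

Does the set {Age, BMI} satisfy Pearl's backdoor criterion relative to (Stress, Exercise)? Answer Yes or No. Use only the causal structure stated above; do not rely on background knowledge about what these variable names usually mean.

Backdoor paths from Stress to Exercise (paths whose first edge points into Stress):
  P1: Stress <- BMI -> Exercise
Condition 1 (no descendant of Stress in the set): FAILS — Age is a descendant of Stress.
Condition 2 (every backdoor path blocked by {Age, BMI}):
  P1: blocked at fork node BMI ∈ conditioning set.
{Age, BMI} does not satisfy the backdoor criterion.

No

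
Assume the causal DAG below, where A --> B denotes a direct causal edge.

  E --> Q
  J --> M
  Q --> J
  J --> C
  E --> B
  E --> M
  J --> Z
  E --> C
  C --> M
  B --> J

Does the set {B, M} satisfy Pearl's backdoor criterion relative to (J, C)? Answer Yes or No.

Backdoor paths from J to C (paths whose first edge points into J):
  P1: J <- Q <- E -> C
  P2: J <- Q <- E -> M <- C
  P3: J <- B <- E -> C
  P4: J <- B <- E -> M <- C
Condition 1 (no descendant of J in the set): FAILS — M is a descendant of J.
Condition 2 (every backdoor path blocked by {B, M}):
  P1: open — no interior node is in the conditioning set.
  P2: open — collider(s) M are conditioned on (or have a conditioned descendant) and no non-collider on the path is in the set.
  P3: blocked at chain node B ∈ conditioning set.
  P4: blocked at chain node B ∈ conditioning set.
{B, M} does not satisfy the backdoor criterion.

No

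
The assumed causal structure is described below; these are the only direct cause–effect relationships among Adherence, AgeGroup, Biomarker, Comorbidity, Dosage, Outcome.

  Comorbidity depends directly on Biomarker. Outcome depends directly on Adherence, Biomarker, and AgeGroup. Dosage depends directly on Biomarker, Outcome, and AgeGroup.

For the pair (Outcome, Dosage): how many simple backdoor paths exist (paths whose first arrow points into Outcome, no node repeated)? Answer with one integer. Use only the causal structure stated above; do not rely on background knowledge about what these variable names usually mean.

2

A backdoor path from Outcome to Dosage is any simple undirected path whose first edge points into Outcome (i.e. leaves Outcome via a parent).
Parents of Outcome: {Adherence, AgeGroup, Biomarker}.
Enumerating:
  P1: Outcome <- Biomarker -> Dosage
  P2: Outcome <- AgeGroup -> Dosage
That exhausts the simple backdoor paths. Count: 2.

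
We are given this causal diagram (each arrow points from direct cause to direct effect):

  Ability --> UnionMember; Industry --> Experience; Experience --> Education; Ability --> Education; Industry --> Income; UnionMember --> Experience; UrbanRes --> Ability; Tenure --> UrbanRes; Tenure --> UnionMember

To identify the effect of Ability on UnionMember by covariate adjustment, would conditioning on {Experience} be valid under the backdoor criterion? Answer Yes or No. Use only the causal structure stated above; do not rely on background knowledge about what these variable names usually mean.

No

Backdoor paths from Ability to UnionMember (paths whose first edge points into Ability):
  P1: Ability <- UrbanRes <- Tenure -> UnionMember
Condition 1 (no descendant of Ability in the set): FAILS — Experience is a descendant of Ability.
Condition 2 (every backdoor path blocked by {Experience}):
  P1: open — no interior node is in the conditioning set.
{Experience} does not satisfy the backdoor criterion.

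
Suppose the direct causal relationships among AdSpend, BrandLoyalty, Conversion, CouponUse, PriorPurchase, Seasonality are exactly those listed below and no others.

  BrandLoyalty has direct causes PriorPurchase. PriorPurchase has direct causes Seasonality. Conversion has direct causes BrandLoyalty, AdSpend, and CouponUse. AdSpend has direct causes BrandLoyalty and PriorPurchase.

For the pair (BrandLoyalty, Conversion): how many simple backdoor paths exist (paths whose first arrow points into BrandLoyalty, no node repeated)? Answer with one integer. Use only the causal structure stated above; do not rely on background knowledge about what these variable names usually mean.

A backdoor path from BrandLoyalty to Conversion is any simple undirected path whose first edge points into BrandLoyalty (i.e. leaves BrandLoyalty via a parent).
Parents of BrandLoyalty: {PriorPurchase}.
Enumerating:
  P1: BrandLoyalty <- PriorPurchase -> AdSpend -> Conversion
That exhausts the simple backdoor paths. Count: 1.

1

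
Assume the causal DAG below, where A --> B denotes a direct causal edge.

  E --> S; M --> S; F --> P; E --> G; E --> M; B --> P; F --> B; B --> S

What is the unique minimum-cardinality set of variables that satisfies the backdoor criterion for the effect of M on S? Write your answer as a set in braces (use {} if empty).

Variables eligible for adjustment (non-descendants of M, excluding M and S): {B, E, F, G, P}.
Backdoor paths from M to S:
  P1: M <- E -> S
The empty set is not sufficient: P1 (M <- E -> S) has no collider blocking it and no conditioned non-collider, so it is open.
Try {E}:
  P1: blocked at fork node E ∈ conditioning set.
{E} contains no descendant of M and blocks every backdoor path.
No other singleton works — e.g. {F} leaves P1 open — so {E} is the unique smallest valid adjustment set.

{E}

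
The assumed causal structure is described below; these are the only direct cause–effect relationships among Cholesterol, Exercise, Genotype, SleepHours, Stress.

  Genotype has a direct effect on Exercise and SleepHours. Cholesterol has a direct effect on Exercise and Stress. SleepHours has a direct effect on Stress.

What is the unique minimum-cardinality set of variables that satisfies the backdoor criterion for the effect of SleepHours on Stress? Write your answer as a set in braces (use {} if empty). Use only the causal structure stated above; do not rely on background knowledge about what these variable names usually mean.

{}

Variables eligible for adjustment (non-descendants of SleepHours, excluding SleepHours and Stress): {Cholesterol, Exercise, Genotype}.
Backdoor paths from SleepHours to Stress:
  P1: SleepHours <- Genotype -> Exercise <- Cholesterol -> Stress
Each backdoor path contains an unconditioned collider, so every path is already blocked with the empty conditioning set:
  P1: blocked at collider Exercise (neither it nor any descendant is in the conditioning set).
The empty set is therefore the unique smallest valid set.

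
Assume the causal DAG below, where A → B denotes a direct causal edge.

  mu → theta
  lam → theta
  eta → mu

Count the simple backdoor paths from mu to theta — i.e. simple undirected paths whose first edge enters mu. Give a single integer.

0

A backdoor path from mu to theta is any simple undirected path whose first edge points into mu (i.e. leaves mu via a parent).
Parents of mu: {eta}.
No simple path from any parent of mu reaches theta without revisiting mu, so there are no backdoor paths.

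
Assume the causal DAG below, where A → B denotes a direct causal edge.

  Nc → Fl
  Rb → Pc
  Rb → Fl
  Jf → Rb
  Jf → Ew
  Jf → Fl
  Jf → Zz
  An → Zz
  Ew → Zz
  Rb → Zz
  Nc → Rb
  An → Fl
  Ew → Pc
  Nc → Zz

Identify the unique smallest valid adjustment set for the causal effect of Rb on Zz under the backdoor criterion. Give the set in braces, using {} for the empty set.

{Jf, Nc}

Variables eligible for adjustment (non-descendants of Rb, excluding Rb and Zz): {An, Ew, Jf, Nc}.
Backdoor paths from Rb to Zz:
  P1: Rb <- Jf -> Ew -> Zz
  P2: Rb <- Jf -> Fl <- Nc -> Zz
  P3: Rb <- Jf -> Fl <- An -> Zz
  P4: Rb <- Jf -> Zz
  P5: Rb <- Nc -> Fl <- Jf -> Ew -> Zz
  P6: Rb <- Nc -> Fl <- Jf -> Zz
  P7: Rb <- Nc -> Fl <- An -> Zz
  P8: Rb <- Nc -> Zz
The empty set is not sufficient: P1 (Rb <- Jf -> Ew -> Zz) has no collider blocking it and no conditioned non-collider, so it is open.
Try {Jf, Nc}:
  P1: blocked at fork node Jf ∈ conditioning set.
  P2: blocked at fork node Jf ∈ conditioning set.
  P3: blocked at fork node Jf ∈ conditioning set.
  P4: blocked at fork node Jf ∈ conditioning set.
  P5: blocked at fork node Nc ∈ conditioning set.
  P6: blocked at fork node Nc ∈ conditioning set.
  P7: blocked at fork node Nc ∈ conditioning set.
  P8: blocked at fork node Nc ∈ conditioning set.
{Jf, Nc} contains no descendant of Rb and blocks every backdoor path.
Every element of {Jf, Nc} is needed (dropping Jf leaves P1 open; dropping Nc leaves P8 open), so no proper subset is valid.
Among all size-2 subsets of the eligible variables, only {Jf, Nc} blocks every backdoor path, so it is the unique smallest valid adjustment set.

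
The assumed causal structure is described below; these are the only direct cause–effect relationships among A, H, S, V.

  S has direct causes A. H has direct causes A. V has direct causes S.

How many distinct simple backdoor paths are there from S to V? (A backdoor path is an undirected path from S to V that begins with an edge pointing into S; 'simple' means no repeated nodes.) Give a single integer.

0

A backdoor path from S to V is any simple undirected path whose first edge points into S (i.e. leaves S via a parent).
Parents of S: {A}.
No simple path from any parent of S reaches V without revisiting S, so there are no backdoor paths.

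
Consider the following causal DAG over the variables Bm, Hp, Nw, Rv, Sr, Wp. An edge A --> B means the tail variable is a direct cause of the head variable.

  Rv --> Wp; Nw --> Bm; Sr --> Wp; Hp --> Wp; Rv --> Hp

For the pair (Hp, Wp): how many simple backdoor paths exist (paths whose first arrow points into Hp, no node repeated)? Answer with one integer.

A backdoor path from Hp to Wp is any simple undirected path whose first edge points into Hp (i.e. leaves Hp via a parent).
Parents of Hp: {Rv}.
Enumerating:
  P1: Hp <- Rv -> Wp
That exhausts the simple backdoor paths. Count: 1.

1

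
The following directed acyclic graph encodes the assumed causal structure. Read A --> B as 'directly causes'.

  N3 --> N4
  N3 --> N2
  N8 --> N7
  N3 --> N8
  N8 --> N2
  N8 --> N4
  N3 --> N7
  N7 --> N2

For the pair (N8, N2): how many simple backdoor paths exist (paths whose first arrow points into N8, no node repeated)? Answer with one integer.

2

A backdoor path from N8 to N2 is any simple undirected path whose first edge points into N8 (i.e. leaves N8 via a parent).
Parents of N8: {N3}.
Enumerating:
  P1: N8 <- N3 -> N7 -> N2
  P2: N8 <- N3 -> N2
That exhausts the simple backdoor paths. Count: 2.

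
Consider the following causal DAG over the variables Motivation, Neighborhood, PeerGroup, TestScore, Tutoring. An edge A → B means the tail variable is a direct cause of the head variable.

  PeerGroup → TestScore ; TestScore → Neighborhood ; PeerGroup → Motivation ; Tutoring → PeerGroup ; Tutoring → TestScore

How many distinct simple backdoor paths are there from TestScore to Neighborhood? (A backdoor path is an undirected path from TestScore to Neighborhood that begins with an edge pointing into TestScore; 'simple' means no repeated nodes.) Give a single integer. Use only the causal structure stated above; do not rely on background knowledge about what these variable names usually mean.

A backdoor path from TestScore to Neighborhood is any simple undirected path whose first edge points into TestScore (i.e. leaves TestScore via a parent).
Parents of TestScore: {PeerGroup, Tutoring}.
No simple path from any parent of TestScore reaches Neighborhood without revisiting TestScore, so there are no backdoor paths.

0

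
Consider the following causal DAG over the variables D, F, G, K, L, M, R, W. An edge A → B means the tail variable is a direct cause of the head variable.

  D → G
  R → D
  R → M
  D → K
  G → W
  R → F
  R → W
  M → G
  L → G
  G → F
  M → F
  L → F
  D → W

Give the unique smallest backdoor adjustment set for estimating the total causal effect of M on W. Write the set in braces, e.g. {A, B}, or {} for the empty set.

Variables eligible for adjustment (non-descendants of M, excluding M and W): {D, K, L, R}.
Backdoor paths from M to W:
  P1: M <- R -> D -> G -> W
  P2: M <- R -> D -> W
  P3: M <- R -> W
  P4: M <- R -> F <- L -> G <- D -> W
  P5: M <- R -> F <- L -> G -> W
  P6: M <- R -> F <- G <- D -> W
  P7: M <- R -> F <- G -> W
The empty set is not sufficient: P1 (M <- R -> D -> G -> W) has no collider blocking it and no conditioned non-collider, so it is open.
Try {R}:
  P1: blocked at fork node R ∈ conditioning set.
  P2: blocked at fork node R ∈ conditioning set.
  P3: blocked at fork node R ∈ conditioning set.
  P4: blocked at fork node R ∈ conditioning set.
  P5: blocked at fork node R ∈ conditioning set.
  P6: blocked at fork node R ∈ conditioning set.
  P7: blocked at fork node R ∈ conditioning set.
{R} contains no descendant of M and blocks every backdoor path.
No other singleton works — e.g. {L} leaves P1 open — so {R} is the unique smallest valid adjustment set.

{R}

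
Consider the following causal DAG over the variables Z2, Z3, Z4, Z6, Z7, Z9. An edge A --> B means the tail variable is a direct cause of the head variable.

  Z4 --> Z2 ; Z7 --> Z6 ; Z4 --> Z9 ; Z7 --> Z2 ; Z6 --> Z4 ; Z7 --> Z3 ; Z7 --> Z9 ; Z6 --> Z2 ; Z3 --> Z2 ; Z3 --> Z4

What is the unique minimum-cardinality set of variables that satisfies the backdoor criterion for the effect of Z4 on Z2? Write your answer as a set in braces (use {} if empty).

Variables eligible for adjustment (non-descendants of Z4, excluding Z4 and Z2): {Z3, Z6, Z7}.
Backdoor paths from Z4 to Z2:
  P1: Z4 <- Z3 <- Z7 -> Z6 -> Z2
  P2: Z4 <- Z3 <- Z7 -> Z2
  P3: Z4 <- Z3 -> Z2
  P4: Z4 <- Z6 <- Z7 -> Z3 -> Z2
  P5: Z4 <- Z6 <- Z7 -> Z2
  P6: Z4 <- Z6 -> Z2
The empty set is not sufficient: P1 (Z4 <- Z3 <- Z7 -> Z6 -> Z2) has no collider blocking it and no conditioned non-collider, so it is open.
Try {Z3, Z6}:
  P1: blocked at chain node Z3 ∈ conditioning set.
  P2: blocked at chain node Z3 ∈ conditioning set.
  P3: blocked at fork node Z3 ∈ conditioning set.
  P4: blocked at chain node Z6 ∈ conditioning set.
  P5: blocked at chain node Z6 ∈ conditioning set.
  P6: blocked at fork node Z6 ∈ conditioning set.
{Z3, Z6} contains no descendant of Z4 and blocks every backdoor path.
Every element of {Z3, Z6} is needed (dropping Z3 leaves P2 open; dropping Z6 leaves P5 open), so no proper subset is valid.
Among all size-2 subsets of the eligible variables, only {Z3, Z6} blocks every backdoor path, so it is the unique smallest valid adjustment set.

{Z3, Z6}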